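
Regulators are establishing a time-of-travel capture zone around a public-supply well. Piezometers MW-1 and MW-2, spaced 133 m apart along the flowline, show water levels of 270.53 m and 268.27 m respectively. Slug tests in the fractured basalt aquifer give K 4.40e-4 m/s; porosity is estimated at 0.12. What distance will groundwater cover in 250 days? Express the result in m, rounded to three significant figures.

1350 m

Hydraulic gradient i = (270.53 − 268.27) / 133 = 2.26 / 133 = 0.01699
K = 4.40e-4 m/s × 86400 s/d = 38.02 m/d
q = Ki = 38.02 × 0.01699 = 0.6460 m/d
Average linear velocity = 0.6460 / 0.12 = 5.383 m/d
L = v × T = 5.383 × 250 = 1346 m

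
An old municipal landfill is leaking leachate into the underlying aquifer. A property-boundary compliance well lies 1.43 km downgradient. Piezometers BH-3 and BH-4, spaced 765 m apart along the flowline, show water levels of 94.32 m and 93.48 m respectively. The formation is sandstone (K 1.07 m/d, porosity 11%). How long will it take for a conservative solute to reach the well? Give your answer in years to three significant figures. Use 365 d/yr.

367 years

Hydraulic gradient i = (94.32 − 93.48) / 765 = 0.84 / 765 = 0.001098
q = Ki = 1.07 × 0.001098 = 0.001175 m/d
Average linear velocity = 0.001175 / 0.11 = 0.01068 m/d
L = 1.43 km = 1430 m
t = L / v = 1430 / 0.01068 = 133900 d
   = 133900 / 365 = 367 yr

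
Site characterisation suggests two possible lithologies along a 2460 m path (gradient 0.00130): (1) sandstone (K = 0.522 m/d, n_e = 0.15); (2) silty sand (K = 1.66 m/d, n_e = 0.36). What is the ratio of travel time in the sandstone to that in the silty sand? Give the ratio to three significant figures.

Unit 1 (sandstone): v = 0.522×0.0013/0.15 = 0.004524 m/d, t = 2460/0.004524 = 543800 d
Unit 2 (silty sand): v = 1.66×0.0013/0.36 = 0.005994 m/d, t = 2460/0.005994 = 410400 d
t(sandstone) / t(silty sand) = 543800/410400 = 1.33

1.33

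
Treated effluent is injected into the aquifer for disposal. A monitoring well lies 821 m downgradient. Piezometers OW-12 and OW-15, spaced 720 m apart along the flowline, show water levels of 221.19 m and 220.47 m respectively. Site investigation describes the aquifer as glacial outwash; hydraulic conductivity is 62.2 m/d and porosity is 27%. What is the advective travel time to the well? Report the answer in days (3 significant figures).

3560 days

Hydraulic gradient i = (221.19 − 220.47) / 720 = 0.72 / 720 = 0.001000
Darcy flux q = K·i = 62.2 × 0.001000 = 0.06220 m/d
v = Ki/n = 62.2·0.001000/0.27 = 0.2304 m/d
t = L / v = 821 / 0.2304 = 3564 d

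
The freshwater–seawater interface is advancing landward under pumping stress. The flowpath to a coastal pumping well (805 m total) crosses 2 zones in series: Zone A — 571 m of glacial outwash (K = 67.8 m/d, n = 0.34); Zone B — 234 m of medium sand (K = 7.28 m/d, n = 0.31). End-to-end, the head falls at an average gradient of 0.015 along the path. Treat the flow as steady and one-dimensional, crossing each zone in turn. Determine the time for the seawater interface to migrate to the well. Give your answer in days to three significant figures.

896 days

Continuity: the same q passes through each zone, so ΔH = q·Σ(L_j/K_j) — the zones act as resistances in series.
Σ(L/K) = 571/67.8 + 234/7.28 = 8.422 + 32.14 = 40.56 d
K_eq = L_total / Σ(L/K) = 805 / 40.56 = 19.84 m/d
q = K_eq · i = 19.84 × 0.015 = 0.2977 m/d (same in every zone)
Zone A: v = q/n = 0.2977/0.34 = 0.8755 m/d → t_A = 571/0.8755 = 652.2 d
Zone B: v = q/n = 0.2977/0.31 = 0.9602 m/d → t_B = 234/0.9602 = 243.7 d
Total t = 652.2 + 243.7 = 895.9 d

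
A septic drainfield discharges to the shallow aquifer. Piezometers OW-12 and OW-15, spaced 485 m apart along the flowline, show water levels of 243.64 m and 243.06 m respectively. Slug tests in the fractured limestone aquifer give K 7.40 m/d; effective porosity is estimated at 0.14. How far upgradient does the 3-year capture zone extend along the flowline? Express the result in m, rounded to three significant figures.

Hydraulic gradient i = (243.64 − 243.06) / 485 = 0.58 / 485 = 0.001196
Specific discharge q = 7.40 × 0.001196 = 0.008849 m/d
Seepage velocity v = q / n = 0.008849 / 0.14 = 0.06321 m/d
T = 3 yr × 365 = 1095 d
L = v × T = 0.06321 × 1095 = 69.22 m

69.2 m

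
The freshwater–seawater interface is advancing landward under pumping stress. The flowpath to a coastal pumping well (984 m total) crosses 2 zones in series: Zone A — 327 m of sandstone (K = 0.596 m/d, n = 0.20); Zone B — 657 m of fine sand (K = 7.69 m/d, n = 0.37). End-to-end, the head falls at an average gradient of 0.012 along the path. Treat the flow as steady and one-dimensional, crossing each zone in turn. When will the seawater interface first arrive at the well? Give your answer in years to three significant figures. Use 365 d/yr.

Continuity: the same q passes through each zone, so ΔH = q·Σ(L_j/K_j) — the zones act as resistances in series.
Σ(L/K) = 327/0.596 + 657/7.69 = 548.7 + 85.44 = 634.1 d
K_eq = L_total / Σ(L/K) = 984 / 634.1 = 1.552 m/d
q = K_eq · i = 1.552 × 0.012 = 0.01862 m/d (same in every zone)
Zone A: v = q/n = 0.01862/0.20 = 0.09311 m/d → t_A = 327/0.09311 = 3512 d
Zone B: v = q/n = 0.01862/0.37 = 0.05033 m/d → t_B = 657/0.05033 = 13050 d
Total t = 3512 + 13050 = 16570 d
   = 16570 / 365 = 45.4 yr

45.4 years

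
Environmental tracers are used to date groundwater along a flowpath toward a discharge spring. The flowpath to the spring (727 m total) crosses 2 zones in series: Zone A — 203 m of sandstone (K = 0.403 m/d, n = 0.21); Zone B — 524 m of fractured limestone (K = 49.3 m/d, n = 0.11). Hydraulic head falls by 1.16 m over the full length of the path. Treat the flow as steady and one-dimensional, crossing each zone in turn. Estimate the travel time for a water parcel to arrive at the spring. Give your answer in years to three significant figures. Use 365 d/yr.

Continuity: the same q passes through each zone, so ΔH = q·Σ(L_j/K_j) — the zones act as resistances in series.
Σ(L/K) = 203/0.403 + 524/49.3 = 503.7 + 10.63 = 514.4 d
q = ΔH / Σ(L/K) = 1.16 / 514.4 = 0.002255 m/d (same in every zone)
Zone A: v = q/n = 0.002255/0.21 = 0.01074 m/d → t_A = 203/0.01074 = 18900 d
Zone B: v = q/n = 0.002255/0.11 = 0.02050 m/d → t_B = 524/0.02050 = 25560 d
Total t = 18900 + 25560 = 44460 d
   = 44460 / 365 = 122 yr

122 years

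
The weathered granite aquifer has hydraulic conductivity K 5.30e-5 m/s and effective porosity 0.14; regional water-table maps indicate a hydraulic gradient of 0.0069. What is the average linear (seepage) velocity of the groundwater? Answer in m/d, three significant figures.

K = 5.30e-5 m/s × 86400 s/d = 4.579 m/d
Specific discharge q = 4.579 × 0.0069 = 0.03160 m/d
v = Ki/n = 4.579·0.0069/0.14 = 0.2257 m/d

0.226 m/d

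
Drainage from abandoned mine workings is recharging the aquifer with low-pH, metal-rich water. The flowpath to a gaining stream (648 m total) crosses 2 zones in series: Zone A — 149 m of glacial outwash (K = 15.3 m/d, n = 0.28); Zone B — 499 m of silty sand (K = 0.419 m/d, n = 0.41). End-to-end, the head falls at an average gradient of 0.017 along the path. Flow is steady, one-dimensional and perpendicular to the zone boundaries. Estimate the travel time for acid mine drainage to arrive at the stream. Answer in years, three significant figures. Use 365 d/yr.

For zones in series the flux q is common to all zones; the equivalent conductivity is the harmonic (thickness-weighted) mean, K_eq = L_total / Σ(L_j/K_j).
Σ(L/K) = 149/15.3 + 499/0.419 = 9.739 + 1191 = 1201 d
K_eq = L_total / Σ(L/K) = 648 / 1201 = 0.5397 m/d
q = K_eq · i = 0.5397 × 0.017 = 0.009175 m/d (same in every zone)
Zone A: v = q/n = 0.009175/0.28 = 0.03277 m/d → t_A = 149/0.03277 = 4547 d
Zone B: v = q/n = 0.009175/0.41 = 0.02238 m/d → t_B = 499/0.02238 = 22300 d
Total t = 4547 + 22300 = 26850 d
   = 26850 / 365 = 73.6 yr

73.6 years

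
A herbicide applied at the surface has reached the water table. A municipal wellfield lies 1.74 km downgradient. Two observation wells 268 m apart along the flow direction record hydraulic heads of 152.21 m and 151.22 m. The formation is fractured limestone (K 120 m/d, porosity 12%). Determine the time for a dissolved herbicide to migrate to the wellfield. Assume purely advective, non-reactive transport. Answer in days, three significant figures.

Hydraulic gradient i = (152.21 − 151.22) / 268 = 0.99 / 268 = 0.003694
Darcy flux q = K·i = 120 × 0.003694 = 0.4433 m/d
v_s = q/n_e = 0.4433/0.12 = 3.694 m/d
L = 1.74 km = 1740 m
t = L / v = 1740 / 3.694 = 471.0 d

471 days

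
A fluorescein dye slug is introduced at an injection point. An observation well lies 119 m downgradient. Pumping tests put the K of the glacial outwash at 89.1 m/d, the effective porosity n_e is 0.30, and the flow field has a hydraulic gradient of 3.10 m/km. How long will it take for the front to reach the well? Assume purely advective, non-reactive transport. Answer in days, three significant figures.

q = Ki = 89.1 × 0.0031 = 0.2762 m/d
Seepage velocity v = q / n = 0.2762 / 0.30 = 0.9207 m/d
t = L / v = 119 / 0.9207 = 129.2 d

129 days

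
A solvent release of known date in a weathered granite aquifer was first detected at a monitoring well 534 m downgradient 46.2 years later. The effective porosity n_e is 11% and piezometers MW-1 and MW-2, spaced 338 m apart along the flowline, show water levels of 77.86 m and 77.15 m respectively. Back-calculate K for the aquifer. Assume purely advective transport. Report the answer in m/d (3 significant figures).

1.66 m/d

Hydraulic gradient i = (77.86 − 77.15) / 338 = 0.71 / 338 = 0.002101
t = 46.2 years = 16860 d
v = L / t = 534 / 16860 = 0.03167 m/d
K = v · n / i = 0.03167 × 0.11 / 0.002101 = 1.66 m/d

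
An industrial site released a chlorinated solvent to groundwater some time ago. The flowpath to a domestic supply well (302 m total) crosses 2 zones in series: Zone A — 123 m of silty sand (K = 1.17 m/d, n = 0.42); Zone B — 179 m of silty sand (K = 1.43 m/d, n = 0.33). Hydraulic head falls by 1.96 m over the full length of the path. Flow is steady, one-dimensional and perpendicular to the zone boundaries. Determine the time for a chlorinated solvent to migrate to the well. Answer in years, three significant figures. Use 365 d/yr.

Steady 1-D flow in series ⇒ the Darcy flux q is identical in every zone and the zone head losses add (resistances L/K in series).
Σ(L/K) = 123/1.17 + 179/1.43 = 105.1 + 125.2 = 230.3 d
q = ΔH / Σ(L/K) = 1.96 / 230.3 = 0.008511 m/d (same in every zone)
Zone A: v = q/n = 0.008511/0.42 = 0.02026 m/d → t_A = 123/0.02026 = 6070 d
Zone B: v = q/n = 0.008511/0.33 = 0.02579 m/d → t_B = 179/0.02579 = 6941 d
Total t = 6070 + 6941 = 13010 d
   = 13010 / 365 = 35.6 yr

35.6 years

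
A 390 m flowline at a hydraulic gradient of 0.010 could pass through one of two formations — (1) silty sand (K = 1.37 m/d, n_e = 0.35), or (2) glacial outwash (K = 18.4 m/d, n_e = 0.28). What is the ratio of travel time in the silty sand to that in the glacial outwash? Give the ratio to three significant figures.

Unit 1 (silty sand): v = 1.37×0.010/0.35 = 0.03914 m/d, t = 390/0.03914 = 9964 d
Unit 2 (glacial outwash): v = 18.4×0.010/0.28 = 0.6571 m/d, t = 390/0.6571 = 593.5 d
t(silty sand) / t(glacial outwash) = 9964/593.5 = 16.8

16.8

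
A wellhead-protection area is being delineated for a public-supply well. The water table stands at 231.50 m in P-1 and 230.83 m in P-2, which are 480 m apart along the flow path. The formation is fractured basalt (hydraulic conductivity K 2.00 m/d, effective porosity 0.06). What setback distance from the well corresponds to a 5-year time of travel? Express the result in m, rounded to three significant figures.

Hydraulic gradient i = (231.50 − 230.83) / 480 = 0.67 / 480 = 0.001396
Darcy flux q = K·i = 2.00 × 0.001396 = 0.002792 m/d
v_s = q/n_e = 0.002792/0.06 = 0.04653 m/d
T = 5 yr × 365 = 1825 d
L = v × T = 0.04653 × 1825 = 84.91 m

84.9 m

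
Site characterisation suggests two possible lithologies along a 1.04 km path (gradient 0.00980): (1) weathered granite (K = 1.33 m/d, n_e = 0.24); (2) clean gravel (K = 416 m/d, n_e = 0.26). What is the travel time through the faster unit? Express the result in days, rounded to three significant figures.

66.3 days

Unit 1 (weathered granite): v = 1.33×0.0098/0.24 = 0.05431 m/d, t = 1040/0.05431 = 19150 d
Unit 2 (clean gravel): v = 416×0.0098/0.26 = 15.68 m/d, t = 1040/15.68 = 66.33 d
Faster unit: t = 66.3 d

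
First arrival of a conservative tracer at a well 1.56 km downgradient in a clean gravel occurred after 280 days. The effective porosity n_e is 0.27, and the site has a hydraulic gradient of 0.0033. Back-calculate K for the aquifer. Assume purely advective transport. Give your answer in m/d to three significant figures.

L = 1.56 km = 1560 m
v = L / t = 1560 / 280 = 5.571 m/d
K = v · n / i = 5.571 × 0.27 / 0.0033 = 456 m/d

456 m/d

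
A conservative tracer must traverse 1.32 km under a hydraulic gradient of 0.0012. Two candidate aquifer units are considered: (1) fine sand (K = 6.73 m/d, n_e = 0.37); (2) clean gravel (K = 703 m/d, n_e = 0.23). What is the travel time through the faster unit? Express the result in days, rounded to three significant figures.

360 days

Unit 1 (fine sand): v = 6.73×0.0012/0.37 = 0.02183 m/d, t = 1320/0.02183 = 60480 d
Unit 2 (clean gravel): v = 703×0.0012/0.23 = 3.668 m/d, t = 1320/3.668 = 359.9 d
Faster unit: t = 360 d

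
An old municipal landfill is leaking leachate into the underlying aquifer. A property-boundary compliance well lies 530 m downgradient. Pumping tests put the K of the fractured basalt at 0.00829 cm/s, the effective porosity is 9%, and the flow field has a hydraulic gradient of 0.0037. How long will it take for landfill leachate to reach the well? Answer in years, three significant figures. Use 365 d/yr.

K = 0.00829 cm/s × 864 = 7.163 m/d
Specific discharge q = 7.163 × 0.0037 = 0.02650 m/d
v_s = q/n_e = 0.02650/0.09 = 0.2945 m/d
t = L / v = 530 / 0.2945 = 1800 d
   = 1800 / 365 = 4.93 yr

4.93 years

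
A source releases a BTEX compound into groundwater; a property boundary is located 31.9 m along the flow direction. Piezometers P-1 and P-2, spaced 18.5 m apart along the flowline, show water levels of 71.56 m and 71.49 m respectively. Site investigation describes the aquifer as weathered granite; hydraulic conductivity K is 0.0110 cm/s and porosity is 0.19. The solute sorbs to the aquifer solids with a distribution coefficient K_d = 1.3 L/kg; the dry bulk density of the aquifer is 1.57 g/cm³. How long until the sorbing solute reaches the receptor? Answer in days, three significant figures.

Hydraulic gradient i = (71.56 − 71.49) / 18.5 = 0.07 / 18.5 = 0.003784
K = 0.0110 cm/s × 864 = 9.504 m/d
Darcy flux q = K·i = 9.504 × 0.003784 = 0.03596 m/d
v_s = q/n_e = 0.03596/0.19 = 0.1893 m/d
Retardation R = 1 + ρ_b·K_d/n = 1 + 1.57×1.3/0.19 = 11.74
Contaminant velocity v_c = v/R = 0.1893/11.74 = 0.01612 m/d
t = L/v_c = 31.9/0.01612 = 1979 d

1980 days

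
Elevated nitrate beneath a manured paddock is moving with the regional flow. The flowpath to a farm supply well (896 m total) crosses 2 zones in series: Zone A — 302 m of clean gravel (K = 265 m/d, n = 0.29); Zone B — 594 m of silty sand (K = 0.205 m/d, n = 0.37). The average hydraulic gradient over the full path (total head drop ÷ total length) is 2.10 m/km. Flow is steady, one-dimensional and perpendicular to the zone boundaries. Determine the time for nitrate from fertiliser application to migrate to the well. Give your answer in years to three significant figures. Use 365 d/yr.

Steady 1-D flow in series ⇒ the Darcy flux q is identical in every zone and the zone head losses add (resistances L/K in series).
Σ(L/K) = 302/265 + 594/0.205 = 1.140 + 2898 = 2899 d
K_eq = L_total / Σ(L/K) = 896 / 2899 = 0.3091 m/d
q = K_eq · i = 0.3091 × 0.0021 = 6.491e-4 m/d (same in every zone)
Zone A: v = q/n = 6.491e-4/0.29 = 0.002238 m/d → t_A = 302/0.002238 = 134900 d
Zone B: v = q/n = 6.491e-4/0.37 = 0.001754 m/d → t_B = 594/0.001754 = 338600 d
Total t = 134900 + 338600 = 473500 d
   = 473500 / 365 = 1300 yr

1300 years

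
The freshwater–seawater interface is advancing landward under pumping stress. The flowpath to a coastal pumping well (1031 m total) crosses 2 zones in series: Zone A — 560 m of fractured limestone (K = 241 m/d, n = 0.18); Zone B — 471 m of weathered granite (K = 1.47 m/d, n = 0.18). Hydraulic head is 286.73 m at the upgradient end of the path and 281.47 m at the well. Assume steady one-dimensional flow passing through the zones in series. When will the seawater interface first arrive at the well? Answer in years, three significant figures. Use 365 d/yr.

Total head drop ΔH = 286.73 − 281.47 = 5.26 m
Continuity: the same q passes through each zone, so ΔH = q·Σ(L_j/K_j) — the zones act as resistances in series.
Σ(L/K) = 560/241 + 471/1.47 = 2.324 + 320.4 = 322.7 d
q = ΔH / Σ(L/K) = 5.26 / 322.7 = 0.01630 m/d (same in every zone)
Zone A: v = q/n = 0.01630/0.18 = 0.09055 m/d → t_A = 560/0.09055 = 6185 d
Zone B: v = q/n = 0.01630/0.18 = 0.09055 m/d → t_B = 471/0.09055 = 5202 d
Total t = 6185 + 5202 = 11390 d
   = 11390 / 365 = 31.2 yr

31.2 years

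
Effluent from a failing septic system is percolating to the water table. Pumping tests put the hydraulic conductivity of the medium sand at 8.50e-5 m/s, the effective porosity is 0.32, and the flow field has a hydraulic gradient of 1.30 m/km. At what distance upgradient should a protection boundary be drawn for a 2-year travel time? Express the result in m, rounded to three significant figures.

K = 8.50e-5 m/s × 86400 s/d = 7.344 m/d
q = Ki = 7.344 × 0.0013 = 0.009547 m/d
v = Ki/n = 7.344·0.0013/0.32 = 0.02984 m/d
T = 2 yr × 365 = 730 d
L = v × T = 0.02984 × 730 = 21.78 m

21.8 m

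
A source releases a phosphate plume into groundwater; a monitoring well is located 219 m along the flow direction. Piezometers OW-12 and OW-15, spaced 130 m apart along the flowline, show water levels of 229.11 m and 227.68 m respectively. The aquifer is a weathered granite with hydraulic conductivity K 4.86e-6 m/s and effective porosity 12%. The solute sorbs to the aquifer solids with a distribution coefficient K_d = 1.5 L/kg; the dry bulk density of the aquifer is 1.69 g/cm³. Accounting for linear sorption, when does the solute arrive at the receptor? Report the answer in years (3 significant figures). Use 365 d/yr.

345 years

Hydraulic gradient i = (229.11 − 227.68) / 130 = 1.43 / 130 = 0.01100
K = 4.86e-6 m/s × 86400 s/d = 0.4199 m/d
q = Ki = 0.4199 × 0.01100 = 0.004619 m/d
v_s = q/n_e = 0.004619/0.12 = 0.03849 m/d
Retardation R = 1 + ρ_b·K_d/n = 1 + 1.69×1.5/0.12 = 22.13
Contaminant velocity v_c = v/R = 0.03849/22.13 = 0.001740 m/d
t = L/v_c = 219/0.001740 = 125900 d
   = 125900/365 = 345 yr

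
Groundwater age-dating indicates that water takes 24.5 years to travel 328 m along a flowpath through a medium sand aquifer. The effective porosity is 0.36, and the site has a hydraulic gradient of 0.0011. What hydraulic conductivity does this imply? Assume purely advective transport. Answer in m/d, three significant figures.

12.0 m/d

t = 24.5 years = 8943 d
v = L / t = 328 / 8943 = 0.03668 m/d
K = v · n / i = 0.03668 × 0.36 / 0.0011 = 12.0 m/d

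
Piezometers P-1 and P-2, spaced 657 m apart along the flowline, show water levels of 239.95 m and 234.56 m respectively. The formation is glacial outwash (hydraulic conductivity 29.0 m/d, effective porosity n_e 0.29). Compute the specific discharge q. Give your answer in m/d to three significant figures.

Hydraulic gradient i = (239.95 − 234.56) / 657 = 5.39 / 657 = 0.008204
q = Ki = 29.0 × 0.008204 = 0.2379 m/d

0.238 m/d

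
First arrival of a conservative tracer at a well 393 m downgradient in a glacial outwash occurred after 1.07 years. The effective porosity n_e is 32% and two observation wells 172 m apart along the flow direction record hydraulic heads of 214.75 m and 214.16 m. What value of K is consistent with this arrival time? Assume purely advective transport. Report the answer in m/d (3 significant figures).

Hydraulic gradient i = (214.75 − 214.16) / 172 = 0.59 / 172 = 0.003430
t = 1.07 years = 390.6 d
v = L / t = 393 / 390.6 = 1.006 m/d
K = v · n / i = 1.006 × 0.32 / 0.003430 = 93.9 m/d

93.9 m/d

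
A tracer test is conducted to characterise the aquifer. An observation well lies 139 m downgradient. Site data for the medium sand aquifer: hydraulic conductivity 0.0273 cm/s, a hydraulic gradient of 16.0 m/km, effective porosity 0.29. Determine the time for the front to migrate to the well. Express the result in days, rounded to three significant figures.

K = 0.0273 cm/s × 864 = 23.59 m/d
Specific discharge q = 23.59 × 0.016 = 0.3774 m/d
v_s = q/n_e = 0.3774/0.29 = 1.301 m/d
t = L / v = 139 / 1.301 = 106.8 d

107 days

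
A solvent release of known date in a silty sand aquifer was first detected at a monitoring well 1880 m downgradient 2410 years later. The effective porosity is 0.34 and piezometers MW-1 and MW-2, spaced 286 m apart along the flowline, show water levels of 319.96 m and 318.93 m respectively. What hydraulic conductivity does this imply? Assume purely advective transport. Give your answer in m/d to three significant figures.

Hydraulic gradient i = (319.96 − 318.93) / 286 = 1.03 / 286 = 0.003601
t = 2410 years = 879700 d
v = L / t = 1880 / 879700 = 0.002137 m/d
K = v · n / i = 0.002137 × 0.34 / 0.003601 = 0.202 m/d

0.202 m/d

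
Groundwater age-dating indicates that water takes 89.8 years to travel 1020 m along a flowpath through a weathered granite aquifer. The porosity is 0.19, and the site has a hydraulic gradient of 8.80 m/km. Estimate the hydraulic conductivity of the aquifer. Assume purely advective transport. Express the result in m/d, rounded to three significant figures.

t = 89.8 years = 32780 d
v = L / t = 1020 / 32780 = 0.03112 m/d
K = v · n / i = 0.03112 × 0.19 / 0.0088 = 0.672 m/d

0.672 m/d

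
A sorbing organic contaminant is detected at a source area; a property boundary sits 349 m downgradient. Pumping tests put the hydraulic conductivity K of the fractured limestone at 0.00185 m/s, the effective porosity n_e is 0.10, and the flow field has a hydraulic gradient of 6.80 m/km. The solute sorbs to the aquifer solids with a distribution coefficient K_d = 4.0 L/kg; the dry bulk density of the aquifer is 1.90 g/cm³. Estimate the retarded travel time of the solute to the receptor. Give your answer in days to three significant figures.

2470 days

K = 0.00185 m/s × 86400 s/d = 159.8 m/d
Specific discharge q = 159.8 × 0.0068 = 1.087 m/d
Average linear velocity = 1.087 / 0.10 = 10.87 m/d
Retardation R = 1 + ρ_b·K_d/n = 1 + 1.90×4.0/0.10 = 77.00
Contaminant velocity v_c = v/R = 10.87/77.00 = 0.1412 m/d
t = L/v_c = 349/0.1412 = 2472 d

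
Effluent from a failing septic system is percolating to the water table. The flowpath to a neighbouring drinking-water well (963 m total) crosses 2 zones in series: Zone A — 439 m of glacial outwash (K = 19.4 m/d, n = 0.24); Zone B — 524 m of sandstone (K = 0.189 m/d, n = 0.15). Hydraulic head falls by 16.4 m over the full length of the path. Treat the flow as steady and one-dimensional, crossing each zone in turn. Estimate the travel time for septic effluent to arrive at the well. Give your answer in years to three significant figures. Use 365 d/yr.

Continuity: the same q passes through each zone, so ΔH = q·Σ(L_j/K_j) — the zones act as resistances in series.
Σ(L/K) = 439/19.4 + 524/0.189 = 22.63 + 2772 = 2795 d
q = ΔH / Σ(L/K) = 16.4 / 2795 = 0.005867 m/d (same in every zone)
Zone A: v = q/n = 0.005867/0.24 = 0.02445 m/d → t_A = 439/0.02445 = 17960 d
Zone B: v = q/n = 0.005867/0.15 = 0.03912 m/d → t_B = 524/0.03912 = 13400 d
Total t = 17960 + 13400 = 31350 d
   = 31350 / 365 = 85.9 yr

85.9 years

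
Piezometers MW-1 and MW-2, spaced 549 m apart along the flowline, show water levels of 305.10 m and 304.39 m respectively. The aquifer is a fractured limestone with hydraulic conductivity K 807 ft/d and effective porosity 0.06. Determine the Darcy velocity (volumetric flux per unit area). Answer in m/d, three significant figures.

Hydraulic gradient i = (305.10 − 304.39) / 549 = 0.71 / 549 = 0.001293
K = 807 ft/d × 0.3048 = 246.0 m/d
Darcy flux q = K·i = 246.0 × 0.001293 = 0.3181 m/d

0.318 m/d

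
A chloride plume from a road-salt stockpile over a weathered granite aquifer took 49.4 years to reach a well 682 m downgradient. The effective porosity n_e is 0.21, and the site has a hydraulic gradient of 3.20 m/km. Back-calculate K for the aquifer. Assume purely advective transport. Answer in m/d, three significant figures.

2.48 m/d

t = 49.4 years = 18030 d
v = L / t = 682 / 18030 = 0.03782 m/d
K = v · n / i = 0.03782 × 0.21 / 0.0032 = 2.48 m/d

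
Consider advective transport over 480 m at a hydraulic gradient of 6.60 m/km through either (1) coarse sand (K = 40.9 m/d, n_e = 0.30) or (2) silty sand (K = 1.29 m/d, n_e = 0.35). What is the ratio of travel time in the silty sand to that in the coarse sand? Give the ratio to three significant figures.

37.0

Unit 1 (coarse sand): v = 40.9×0.0066/0.30 = 0.8998 m/d, t = 480/0.8998 = 533.5 d
Unit 2 (silty sand): v = 1.29×0.0066/0.35 = 0.02433 m/d, t = 480/0.02433 = 19730 d
t(silty sand) / t(coarse sand) = 19730/533.5 = 37.0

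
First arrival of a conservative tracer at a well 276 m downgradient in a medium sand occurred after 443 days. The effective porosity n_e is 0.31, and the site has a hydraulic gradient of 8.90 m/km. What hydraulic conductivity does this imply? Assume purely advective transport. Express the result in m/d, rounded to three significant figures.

v = L / t = 276 / 443 = 0.6230 m/d
K = v · n / i = 0.6230 × 0.31 / 0.0089 = 21.7 m/d

21.7 m/d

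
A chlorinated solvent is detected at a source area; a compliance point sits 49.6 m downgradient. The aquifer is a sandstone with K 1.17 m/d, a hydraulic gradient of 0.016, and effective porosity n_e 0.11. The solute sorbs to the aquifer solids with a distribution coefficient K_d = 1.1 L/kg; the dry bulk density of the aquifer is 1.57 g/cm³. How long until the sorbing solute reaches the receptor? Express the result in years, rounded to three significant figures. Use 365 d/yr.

13.3 years

Darcy flux q = K·i = 1.17 × 0.016 = 0.01872 m/d
Seepage velocity v = q / n = 0.01872 / 0.11 = 0.1702 m/d
Retardation R = 1 + ρ_b·K_d/n = 1 + 1.57×1.1/0.11 = 16.70
Contaminant velocity v_c = v/R = 0.1702/16.70 = 0.01019 m/d
t = L/v_c = 49.6/0.01019 = 4867 d
   = 4867/365 = 13.3 yr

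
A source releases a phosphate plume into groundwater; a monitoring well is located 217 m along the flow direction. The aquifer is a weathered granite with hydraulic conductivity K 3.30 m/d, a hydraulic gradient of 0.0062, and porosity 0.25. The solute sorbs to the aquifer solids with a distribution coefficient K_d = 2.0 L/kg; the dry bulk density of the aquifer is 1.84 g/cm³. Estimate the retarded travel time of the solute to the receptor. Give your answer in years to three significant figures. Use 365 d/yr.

Darcy flux q = K·i = 3.30 × 0.0062 = 0.02046 m/d
v_s = q/n_e = 0.02046/0.25 = 0.08184 m/d
Retardation R = 1 + ρ_b·K_d/n = 1 + 1.84×2.0/0.25 = 15.72
Contaminant velocity v_c = v/R = 0.08184/15.72 = 0.005206 m/d
t = L/v_c = 217/0.005206 = 41680 d
   = 41680/365 = 114 yr

114 years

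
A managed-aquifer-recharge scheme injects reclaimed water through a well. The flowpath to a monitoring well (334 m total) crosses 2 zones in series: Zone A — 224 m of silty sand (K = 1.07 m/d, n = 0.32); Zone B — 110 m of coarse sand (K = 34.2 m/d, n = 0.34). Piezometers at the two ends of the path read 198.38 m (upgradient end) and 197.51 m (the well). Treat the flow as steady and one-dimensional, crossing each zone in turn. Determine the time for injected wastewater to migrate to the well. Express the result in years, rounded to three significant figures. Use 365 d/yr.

Total head drop ΔH = 198.38 − 197.51 = 0.87 m
Steady 1-D flow in series ⇒ the Darcy flux q is identical in every zone and the zone head losses add (resistances L/K in series).
Σ(L/K) = 224/1.07 + 110/34.2 = 209.3 + 3.216 = 212.6 d
q = ΔH / Σ(L/K) = 0.87 / 212.6 = 0.004093 m/d (same in every zone)
Zone A: v = q/n = 0.004093/0.32 = 0.01279 m/d → t_A = 224/0.01279 = 17510 d
Zone B: v = q/n = 0.004093/0.34 = 0.01204 m/d → t_B = 110/0.01204 = 9138 d
Total t = 17510 + 9138 = 26650 d
   = 26650 / 365 = 73.0 yr

73.0 years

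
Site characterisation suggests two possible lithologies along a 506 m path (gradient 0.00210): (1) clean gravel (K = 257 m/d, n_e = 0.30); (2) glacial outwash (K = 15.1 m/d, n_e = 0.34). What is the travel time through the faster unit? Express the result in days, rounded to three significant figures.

Unit 1 (clean gravel): v = 257×0.0021/0.30 = 1.799 m/d, t = 506/1.799 = 281.3 d
Unit 2 (glacial outwash): v = 15.1×0.0021/0.34 = 0.09326 m/d, t = 506/0.09326 = 5425 d
Faster unit: t = 281 d

281 days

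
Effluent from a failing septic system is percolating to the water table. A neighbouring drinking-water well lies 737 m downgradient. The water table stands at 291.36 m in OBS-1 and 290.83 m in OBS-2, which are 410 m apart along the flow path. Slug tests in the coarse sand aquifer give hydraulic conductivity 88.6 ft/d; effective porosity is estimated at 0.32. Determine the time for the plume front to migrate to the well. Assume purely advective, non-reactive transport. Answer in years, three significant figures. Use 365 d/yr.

18.5 years

Hydraulic gradient i = (291.36 − 290.83) / 410 = 0.53 / 410 = 0.001293
K = 88.6 ft/d × 0.3048 = 27.01 m/d
Darcy flux q = K·i = 27.01 × 0.001293 = 0.03491 m/d
Seepage velocity v = q / n = 0.03491 / 0.32 = 0.1091 m/d
t = L / v = 737 / 0.1091 = 6756 d
   = 6756 / 365 = 18.5 yr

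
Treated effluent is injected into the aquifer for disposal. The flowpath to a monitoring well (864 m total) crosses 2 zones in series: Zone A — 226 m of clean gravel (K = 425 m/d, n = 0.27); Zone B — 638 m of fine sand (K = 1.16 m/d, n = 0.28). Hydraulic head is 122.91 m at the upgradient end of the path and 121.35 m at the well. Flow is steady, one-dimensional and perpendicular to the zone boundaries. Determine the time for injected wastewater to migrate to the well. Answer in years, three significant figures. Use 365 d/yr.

Total head drop ΔH = 122.91 − 121.35 = 1.56 m
Continuity: the same q passes through each zone, so ΔH = q·Σ(L_j/K_j) — the zones act as resistances in series.
Σ(L/K) = 226/425 + 638/1.16 = 0.5318 + 550.0 = 550.5 d
q = ΔH / Σ(L/K) = 1.56 / 550.5 = 0.002834 m/d (same in every zone)
Zone A: v = q/n = 0.002834/0.27 = 0.01049 m/d → t_A = 226/0.01049 = 21530 d
Zone B: v = q/n = 0.002834/0.28 = 0.01012 m/d → t_B = 638/0.01012 = 63040 d
Total t = 21530 + 63040 = 84580 d
   = 84580 / 365 = 232 yr

232 years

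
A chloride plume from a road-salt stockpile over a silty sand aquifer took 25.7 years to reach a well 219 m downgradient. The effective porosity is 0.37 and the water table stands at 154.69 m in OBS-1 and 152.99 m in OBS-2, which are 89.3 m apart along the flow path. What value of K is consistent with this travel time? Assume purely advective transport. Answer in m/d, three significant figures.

0.454 m/d

Hydraulic gradient i = (154.69 − 152.99) / 89.3 = 1.70 / 89.3 = 0.01904
t = 25.7 years = 9381 d
v = L / t = 219 / 9381 = 0.02335 m/d
K = v · n / i = 0.02335 × 0.37 / 0.01904 = 0.454 m/d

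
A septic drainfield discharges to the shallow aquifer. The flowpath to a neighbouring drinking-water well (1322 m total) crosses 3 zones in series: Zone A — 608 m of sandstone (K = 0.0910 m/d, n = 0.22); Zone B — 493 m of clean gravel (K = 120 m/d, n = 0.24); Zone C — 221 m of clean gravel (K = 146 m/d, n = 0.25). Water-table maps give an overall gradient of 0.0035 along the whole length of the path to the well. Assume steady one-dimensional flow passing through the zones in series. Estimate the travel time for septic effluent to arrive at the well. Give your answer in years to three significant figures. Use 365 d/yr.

For zones in series the flux q is common to all zones; the equivalent conductivity is the harmonic (thickness-weighted) mean, K_eq = L_total / Σ(L_j/K_j).
Σ(L/K) = 608/0.0910 + 493/120 + 221/146 = 6681 + 4.108 + 1.514 = 6687 d
K_eq = L_total / Σ(L/K) = 1322 / 6687 = 0.1977 m/d
q = K_eq · i = 0.1977 × 0.0035 = 6.919e-4 m/d (same in every zone)
Zone A: v = q/n = 6.919e-4/0.22 = 0.003145 m/d → t_A = 608/0.003145 = 193300 d
Zone B: v = q/n = 6.919e-4/0.24 = 0.002883 m/d → t_B = 493/0.002883 = 171000 d
Zone C: v = q/n = 6.919e-4/0.25 = 0.002768 m/d → t_C = 221/0.002768 = 79850 d
Total t = 193300 + 171000 + 79850 = 444200 d
   = 444200 / 365 = 1220 yr

1220 years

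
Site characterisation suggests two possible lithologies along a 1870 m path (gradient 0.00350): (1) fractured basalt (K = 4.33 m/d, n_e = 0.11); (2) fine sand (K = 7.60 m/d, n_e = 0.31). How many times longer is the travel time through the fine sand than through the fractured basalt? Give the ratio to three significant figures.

1.61

Unit 1 (fractured basalt): v = 4.33×0.0035/0.11 = 0.1378 m/d, t = 1870/0.1378 = 13570 d
Unit 2 (fine sand): v = 7.60×0.0035/0.31 = 0.08581 m/d, t = 1870/0.08581 = 21790 d
t(fine sand) / t(fractured basalt) = 21790/13570 = 1.61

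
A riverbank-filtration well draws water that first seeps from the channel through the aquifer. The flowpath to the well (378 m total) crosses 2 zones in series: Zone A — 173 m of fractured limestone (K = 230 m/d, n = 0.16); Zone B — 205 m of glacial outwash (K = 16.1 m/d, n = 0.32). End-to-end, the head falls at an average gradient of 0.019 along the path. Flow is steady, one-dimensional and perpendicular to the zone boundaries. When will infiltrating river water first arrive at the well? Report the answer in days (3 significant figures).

175 days

Continuity: the same q passes through each zone, so ΔH = q·Σ(L_j/K_j) — the zones act as resistances in series.
Σ(L/K) = 173/230 + 205/16.1 = 0.7522 + 12.73 = 13.49 d
K_eq = L_total / Σ(L/K) = 378 / 13.49 = 28.03 m/d
q = K_eq · i = 28.03 × 0.019 = 0.5326 m/d (same in every zone)
Zone A: v = q/n = 0.5326/0.16 = 3.329 m/d → t_A = 173/3.329 = 51.97 d
Zone B: v = q/n = 0.5326/0.32 = 1.664 m/d → t_B = 205/1.664 = 123.2 d
Total t = 51.97 + 123.2 = 175.1 d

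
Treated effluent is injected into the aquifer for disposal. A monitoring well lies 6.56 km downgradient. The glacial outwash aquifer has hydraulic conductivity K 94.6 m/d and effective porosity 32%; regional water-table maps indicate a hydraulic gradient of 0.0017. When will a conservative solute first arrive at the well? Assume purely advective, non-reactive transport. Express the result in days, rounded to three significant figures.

q = Ki = 94.6 × 0.0017 = 0.1608 m/d
Seepage velocity v = q / n = 0.1608 / 0.32 = 0.5026 m/d
L = 6.56 km = 6560 m
t = L / v = 6560 / 0.5026 = 13050 d

13100 days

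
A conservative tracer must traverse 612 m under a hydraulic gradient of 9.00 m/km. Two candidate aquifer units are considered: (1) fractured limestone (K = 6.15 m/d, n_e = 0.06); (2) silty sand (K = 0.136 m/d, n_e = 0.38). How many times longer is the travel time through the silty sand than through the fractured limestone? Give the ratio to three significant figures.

Unit 1 (fractured limestone): v = 6.15×0.0090/0.06 = 0.9225 m/d, t = 612/0.9225 = 663.4 d
Unit 2 (silty sand): v = 0.136×0.0090/0.38 = 0.003221 m/d, t = 612/0.003221 = 190000 d
t(silty sand) / t(fractured limestone) = 190000/663.4 = 286

286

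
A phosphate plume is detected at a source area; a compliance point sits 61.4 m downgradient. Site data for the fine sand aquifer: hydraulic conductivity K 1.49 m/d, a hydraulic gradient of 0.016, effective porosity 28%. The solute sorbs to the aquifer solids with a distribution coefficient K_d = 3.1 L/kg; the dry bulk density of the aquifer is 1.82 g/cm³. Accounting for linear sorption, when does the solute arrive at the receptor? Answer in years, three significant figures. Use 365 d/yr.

41.8 years

Specific discharge q = 1.49 × 0.016 = 0.02384 m/d
v = Ki/n = 1.49·0.016/0.28 = 0.08514 m/d
Retardation R = 1 + ρ_b·K_d/n = 1 + 1.82×3.1/0.28 = 21.15
Contaminant velocity v_c = v/R = 0.08514/21.15 = 0.004026 m/d
t = L/v_c = 61.4/0.004026 = 15250 d
   = 15250/365 = 41.8 yr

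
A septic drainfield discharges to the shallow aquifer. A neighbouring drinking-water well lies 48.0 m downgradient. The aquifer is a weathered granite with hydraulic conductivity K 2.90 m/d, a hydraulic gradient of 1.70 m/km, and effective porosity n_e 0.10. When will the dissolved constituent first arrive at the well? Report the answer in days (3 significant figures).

974 days

Specific discharge q = 2.90 × 0.0017 = 0.004930 m/d
v_s = q/n_e = 0.004930/0.10 = 0.04930 m/d
t = L / v = 48.0 / 0.04930 = 973.6 d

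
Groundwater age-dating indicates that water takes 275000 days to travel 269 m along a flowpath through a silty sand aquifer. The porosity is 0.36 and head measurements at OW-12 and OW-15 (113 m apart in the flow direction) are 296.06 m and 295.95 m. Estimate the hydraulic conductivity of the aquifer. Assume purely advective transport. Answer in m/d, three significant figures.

Hydraulic gradient i = (296.06 − 295.95) / 113 = 0.11 / 113 = 9.735e-4
v = L / t = 269 / 275000 = 9.782e-4 m/d
K = v · n / i = 9.782e-4 × 0.36 / 9.735e-4 = 0.362 m/d

0.362 m/d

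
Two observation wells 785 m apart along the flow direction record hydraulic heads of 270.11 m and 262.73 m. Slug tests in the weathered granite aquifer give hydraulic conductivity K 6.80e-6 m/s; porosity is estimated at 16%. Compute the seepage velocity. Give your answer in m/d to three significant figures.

0.0345 m/d

Hydraulic gradient i = (270.11 − 262.73) / 785 = 7.38 / 785 = 0.009401
K = 6.80e-6 m/s × 86400 s/d = 0.5875 m/d
q = Ki = 0.5875 × 0.009401 = 0.005523 m/d
v = Ki/n = 0.5875·0.009401/0.16 = 0.03452 m/d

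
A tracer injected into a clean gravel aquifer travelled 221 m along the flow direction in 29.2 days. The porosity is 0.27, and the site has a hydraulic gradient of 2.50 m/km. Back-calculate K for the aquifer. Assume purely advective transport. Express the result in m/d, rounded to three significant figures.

v = L / t = 221 / 29.2 = 7.568 m/d
K = v · n / i = 7.568 × 0.27 / 0.0025 = 817 m/d

817 m/d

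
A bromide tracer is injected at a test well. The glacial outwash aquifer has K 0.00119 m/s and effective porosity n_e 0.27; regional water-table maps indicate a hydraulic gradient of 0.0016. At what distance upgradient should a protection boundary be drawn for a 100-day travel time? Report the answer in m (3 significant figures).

60.9 m

K = 0.00119 m/s × 86400 s/d = 102.8 m/d
Specific discharge q = 102.8 × 0.0016 = 0.1645 m/d
v_s = q/n_e = 0.1645/0.27 = 0.6093 m/d
L = v × T = 0.6093 × 100 = 60.93 m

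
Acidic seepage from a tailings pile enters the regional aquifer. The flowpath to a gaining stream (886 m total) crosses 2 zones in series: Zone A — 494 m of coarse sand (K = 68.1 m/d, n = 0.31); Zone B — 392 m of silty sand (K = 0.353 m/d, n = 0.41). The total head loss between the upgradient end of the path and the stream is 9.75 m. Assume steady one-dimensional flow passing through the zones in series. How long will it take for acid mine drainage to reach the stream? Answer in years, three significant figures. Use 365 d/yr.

Steady 1-D flow in series ⇒ the Darcy flux q is identical in every zone and the zone head losses add (resistances L/K in series).
Σ(L/K) = 494/68.1 + 392/0.353 = 7.254 + 1110 = 1118 d
q = ΔH / Σ(L/K) = 9.75 / 1118 = 0.008723 m/d (same in every zone)
Zone A: v = q/n = 0.008723/0.31 = 0.02814 m/d → t_A = 494/0.02814 = 17560 d
Zone B: v = q/n = 0.008723/0.41 = 0.02128 m/d → t_B = 392/0.02128 = 18420 d
Total t = 17560 + 18420 = 35980 d
   = 35980 / 365 = 98.6 yr

98.6 years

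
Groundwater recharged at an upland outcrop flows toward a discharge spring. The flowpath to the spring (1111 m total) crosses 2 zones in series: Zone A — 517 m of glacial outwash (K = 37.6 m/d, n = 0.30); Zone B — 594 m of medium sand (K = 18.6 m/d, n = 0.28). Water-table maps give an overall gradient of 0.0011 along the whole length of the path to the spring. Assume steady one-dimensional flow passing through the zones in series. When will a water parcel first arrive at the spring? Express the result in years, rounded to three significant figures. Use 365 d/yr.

32.9 years

Continuity: the same q passes through each zone, so ΔH = q·Σ(L_j/K_j) — the zones act as resistances in series.
Σ(L/K) = 517/37.6 + 594/18.6 = 13.75 + 31.94 = 45.69 d
K_eq = L_total / Σ(L/K) = 1111 / 45.69 = 24.32 m/d
q = K_eq · i = 24.32 × 0.0011 = 0.02675 m/d (same in every zone)
Zone A: v = q/n = 0.02675/0.30 = 0.08917 m/d → t_A = 517/0.08917 = 5798 d
Zone B: v = q/n = 0.02675/0.28 = 0.09554 m/d → t_B = 594/0.09554 = 6218 d
Total t = 5798 + 6218 = 12020 d
   = 12020 / 365 = 32.9 yr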